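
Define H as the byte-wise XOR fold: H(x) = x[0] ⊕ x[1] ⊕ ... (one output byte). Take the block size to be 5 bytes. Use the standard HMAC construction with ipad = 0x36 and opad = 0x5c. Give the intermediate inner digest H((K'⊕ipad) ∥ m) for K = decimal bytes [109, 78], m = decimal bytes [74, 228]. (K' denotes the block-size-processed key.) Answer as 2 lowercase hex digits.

Key decimal bytes [109, 78] = 6d 4e is 2 bytes ≤ B = 5; zero-pad to 5 bytes: K' = 6d 4e 00 00 00.
K' ⊕ ipad = 5b 78 36 36 36.
Inner input = 5b 78 36 36 36 ∥ 4a e4.
Inner hash: XOR 5b⊕78⊕36⊕36⊕36⊕4a⊕e4 = bb.

bb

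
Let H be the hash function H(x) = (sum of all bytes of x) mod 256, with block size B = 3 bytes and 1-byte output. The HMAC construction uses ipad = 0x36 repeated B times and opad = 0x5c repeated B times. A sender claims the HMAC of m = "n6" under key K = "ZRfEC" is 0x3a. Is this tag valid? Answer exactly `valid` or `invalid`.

valid

Key "ZRfEC" = 5a 52 66 45 43 is 5 bytes > B = 3, so hash it first: H(key) = 9a, then zero-pad to 3 bytes: K' = 9a 00 00.
K' ⊕ ipad = ac 36 36; K' ⊕ opad = c6 5c 5c.
Inner hash: sum = 172+54+54+110+54 = 444; mod 256 = 188 → bc.
Outer hash (recomputed tag): sum = 198+92+92+188 = 570; mod 256 = 58 → 3a.
Recomputed tag = 3a; claimed = 3a → match.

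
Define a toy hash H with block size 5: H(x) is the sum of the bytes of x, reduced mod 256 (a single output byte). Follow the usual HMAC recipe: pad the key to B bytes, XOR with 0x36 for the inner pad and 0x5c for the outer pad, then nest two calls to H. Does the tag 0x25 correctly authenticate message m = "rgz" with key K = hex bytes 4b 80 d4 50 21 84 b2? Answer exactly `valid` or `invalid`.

valid

Key hex bytes 4b 80 d4 50 21 84 b2 is 7 bytes > B = 5, so hash it first: H(key) = 46, then zero-pad to 5 bytes: K' = 46 00 00 00 00.
K' ⊕ ipad = 70 36 36 36 36; K' ⊕ opad = 1a 5c 5c 5c 5c.
Inner hash: sum = 112+54+54+54+54+114+103+122 = 667; mod 256 = 155 → 9b.
Outer hash (recomputed tag): sum = 26+92+92+92+92+155 = 549; mod 256 = 37 → 25.
Recomputed tag = 25; claimed = 25 → match.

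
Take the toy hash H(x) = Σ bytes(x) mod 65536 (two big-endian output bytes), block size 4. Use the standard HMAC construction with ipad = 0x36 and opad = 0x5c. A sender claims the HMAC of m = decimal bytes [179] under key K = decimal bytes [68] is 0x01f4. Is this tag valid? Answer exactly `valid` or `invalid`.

valid

Key decimal bytes [68] = 44 is 1 byte ≤ B = 4; zero-pad to 4 bytes: K' = 44 00 00 00.
K' ⊕ ipad = 72 36 36 36; K' ⊕ opad = 18 5c 5c 5c.
Inner hash: sum = 114+54+54+54+179 = 455 → 01 c7.
Outer hash (recomputed tag): sum = 24+92+92+92+1+199 = 500 → 01 f4.
Recomputed tag = 01f4; claimed = 01f4 → match.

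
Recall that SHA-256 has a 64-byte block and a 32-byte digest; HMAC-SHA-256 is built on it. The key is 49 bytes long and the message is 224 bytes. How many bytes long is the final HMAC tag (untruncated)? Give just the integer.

The tag is one SHA-256 digest: 32 bytes.

32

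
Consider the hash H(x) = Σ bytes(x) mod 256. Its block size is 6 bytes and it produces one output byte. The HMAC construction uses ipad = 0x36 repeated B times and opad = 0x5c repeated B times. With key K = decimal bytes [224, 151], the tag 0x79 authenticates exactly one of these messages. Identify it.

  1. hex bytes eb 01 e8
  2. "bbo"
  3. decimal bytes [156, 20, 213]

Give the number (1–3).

2

Key decimal bytes [224, 151] = e0 97 is 2 bytes ≤ B = 6; zero-pad to 6 bytes: K' = e0 97 00 00 00 00.
K' ⊕ ipad = d6 a1 36 36 36 36; K' ⊕ opad = bc cb 5c 5c 5c 5c.
m1: inner = H(d6 a1 36 36 36 36 eb 01 e8) = 23; tag = H(bc cb 5c 5c 5c 5c 23) = 1a
m2: inner = H(d6 a1 36 36 36 36 62 62 6f) = 82; tag = H(bc cb 5c 5c 5c 5c 82) = 79 ← matches
m3: inner = H(d6 a1 36 36 36 36 9c 14 d5) = d4; tag = H(bc cb 5c 5c 5c 5c d4) = cb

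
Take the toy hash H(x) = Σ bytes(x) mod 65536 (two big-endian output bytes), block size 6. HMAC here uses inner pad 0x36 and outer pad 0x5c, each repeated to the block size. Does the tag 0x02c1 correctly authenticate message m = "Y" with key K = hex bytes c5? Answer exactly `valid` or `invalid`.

valid

Key hex bytes c5 is 1 byte ≤ B = 6; zero-pad to 6 bytes: K' = c5 00 00 00 00 00.
K' ⊕ ipad = f3 36 36 36 36 36; K' ⊕ opad = 99 5c 5c 5c 5c 5c.
Inner hash: sum = 243+54+54+54+54+54+89 = 602 → 02 5a.
Outer hash (recomputed tag): sum = 153+92+92+92+92+92+2+90 = 705 → 02 c1.
Recomputed tag = 02c1; claimed = 02c1 → match.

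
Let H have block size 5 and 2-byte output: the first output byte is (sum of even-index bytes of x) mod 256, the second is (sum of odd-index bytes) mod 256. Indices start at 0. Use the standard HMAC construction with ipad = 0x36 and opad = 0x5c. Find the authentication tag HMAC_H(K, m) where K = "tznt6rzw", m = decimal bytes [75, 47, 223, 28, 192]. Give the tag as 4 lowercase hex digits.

Key "tznt6rzw" = 74 7a 6e 74 36 72 7a 77 is 8 bytes > B = 5, so hash it first: H(key) = 92 d7, then zero-pad to 5 bytes: K' = 92 d7 00 00 00.
K' ⊕ ipad = a4 e1 36 36 36.  K' ⊕ opad = ce 8b 5c 5c 5c.
Inner input = (K'⊕ipad) ∥ m = a4 e1 36 36 36 ∥ 4b 2f df 1c c0.
Inner hash: even-index sum = 347 mod 256 = 91; odd-index sum = 769 mod 256 = 1 → 5b 01.
Outer input = (K'⊕opad) ∥ inner = ce 8b 5c 5c 5c ∥ 5b 01.
Outer hash (tag): even-index sum = 391 mod 256 = 135; odd-index sum = 322 mod 256 = 66 → 87 42.

8742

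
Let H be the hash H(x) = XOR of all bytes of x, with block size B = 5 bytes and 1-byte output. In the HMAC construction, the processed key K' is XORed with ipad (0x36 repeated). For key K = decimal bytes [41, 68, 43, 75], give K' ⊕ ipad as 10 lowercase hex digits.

Key decimal bytes [41, 68, 43, 75] = 29 44 2b 4b is 4 bytes ≤ B = 5; zero-pad to 5 bytes: K' = 29 44 2b 4b 00.
XOR each byte with 0x36: 29⊕36=1f, 44⊕36=72, 2b⊕36=1d, 4b⊕36=7d, 00⊕36=36.

1f721d7d36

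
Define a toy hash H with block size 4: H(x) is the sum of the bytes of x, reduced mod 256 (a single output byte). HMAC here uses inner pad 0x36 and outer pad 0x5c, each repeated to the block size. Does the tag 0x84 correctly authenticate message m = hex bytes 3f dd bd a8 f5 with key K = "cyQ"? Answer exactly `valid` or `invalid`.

valid

Key "cyQ" = 63 79 51 is 3 bytes ≤ B = 4; zero-pad to 4 bytes: K' = 63 79 51 00.
K' ⊕ ipad = 55 4f 67 36; K' ⊕ opad = 3f 25 0d 5c.
Inner hash: sum = 85+79+103+54+63+221+189+168+245 = 1207; mod 256 = 183 → b7.
Outer hash (recomputed tag): sum = 63+37+13+92+183 = 388; mod 256 = 132 → 84.
Recomputed tag = 84; claimed = 84 → match.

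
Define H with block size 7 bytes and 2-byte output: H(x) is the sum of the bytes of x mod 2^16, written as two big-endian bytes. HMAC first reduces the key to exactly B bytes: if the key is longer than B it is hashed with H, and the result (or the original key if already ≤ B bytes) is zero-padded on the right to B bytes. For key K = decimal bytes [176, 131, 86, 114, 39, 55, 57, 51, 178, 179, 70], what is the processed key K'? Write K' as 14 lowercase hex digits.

|K| = 11 > B = 7, so first hash the key.
H(K): sum = 176+131+86+114+39+55+57+51+178+179+70 = 1136 → 04 70.
Zero-pad H(K) = 04 70 to 7 bytes: K' = 04 70 00 00 00 00 00.

04700000000000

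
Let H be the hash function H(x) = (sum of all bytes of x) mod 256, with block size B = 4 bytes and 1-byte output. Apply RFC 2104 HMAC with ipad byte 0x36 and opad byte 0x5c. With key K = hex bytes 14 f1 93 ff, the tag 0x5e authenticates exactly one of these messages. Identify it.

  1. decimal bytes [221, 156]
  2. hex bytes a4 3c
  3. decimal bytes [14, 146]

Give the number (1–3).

Key hex bytes 14 f1 93 ff is exactly B = 4 bytes: K' = 14 f1 93 ff.
K' ⊕ ipad = 22 c7 a5 c9; K' ⊕ opad = 48 ad cf a3.
m1: inner = H(22 c7 a5 c9 dd 9c) = d0; tag = H(48 ad cf a3 d0) = 37
m2: inner = H(22 c7 a5 c9 a4 3c) = 37; tag = H(48 ad cf a3 37) = 9e
m3: inner = H(22 c7 a5 c9 0e 92) = f7; tag = H(48 ad cf a3 f7) = 5e ← matches

3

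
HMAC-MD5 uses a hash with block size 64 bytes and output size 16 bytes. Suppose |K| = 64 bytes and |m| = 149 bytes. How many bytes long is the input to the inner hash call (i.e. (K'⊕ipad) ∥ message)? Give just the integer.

Key is 64 ≤ 64 bytes, zero-padded: |K'| = 64.
Inner input = (K'⊕ipad) ∥ m → 64 + 149 = 213 bytes.

213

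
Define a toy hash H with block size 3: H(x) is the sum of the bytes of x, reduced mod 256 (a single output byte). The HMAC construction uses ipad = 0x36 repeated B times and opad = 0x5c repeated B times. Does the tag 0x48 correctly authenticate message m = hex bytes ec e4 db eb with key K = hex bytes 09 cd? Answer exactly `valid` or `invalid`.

valid

Key hex bytes 09 cd is 2 bytes ≤ B = 3; zero-pad to 3 bytes: K' = 09 cd 00.
K' ⊕ ipad = 3f fb 36; K' ⊕ opad = 55 91 5c.
Inner hash: sum = 63+251+54+236+228+219+235 = 1286; mod 256 = 6 → 06.
Outer hash (recomputed tag): sum = 85+145+92+6 = 328; mod 256 = 72 → 48.
Recomputed tag = 48; claimed = 48 → match.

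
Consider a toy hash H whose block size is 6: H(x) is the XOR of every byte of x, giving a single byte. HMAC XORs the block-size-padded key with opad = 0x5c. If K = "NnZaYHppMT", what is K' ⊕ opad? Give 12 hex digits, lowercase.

4f5c5c5c5c5c

Key "NnZaYHppMT" = 4e 6e 5a 61 59 48 70 70 4d 54 is 10 bytes > B = 6, so hash it first: H(key) = 13, then zero-pad to 6 bytes: K' = 13 00 00 00 00 00.
XOR each byte with 0x5c: 13⊕5c=4f, 00⊕5c=5c, 00⊕5c=5c, 00⊕5c=5c, 00⊕5c=5c, 00⊕5c=5c.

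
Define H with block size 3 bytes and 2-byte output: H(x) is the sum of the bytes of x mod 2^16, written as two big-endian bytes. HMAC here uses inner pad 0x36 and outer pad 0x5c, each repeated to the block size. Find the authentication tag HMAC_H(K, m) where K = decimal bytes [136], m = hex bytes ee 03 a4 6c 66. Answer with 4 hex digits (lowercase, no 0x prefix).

0220

Key decimal bytes [136] = 88 is 1 byte ≤ B = 3; zero-pad to 3 bytes: K' = 88 00 00.
K' ⊕ ipad = be 36 36.  K' ⊕ opad = d4 5c 5c.
Inner input = (K'⊕ipad) ∥ m = be 36 36 ∥ ee 03 a4 6c 66.
Inner hash: sum = 190+54+54+238+3+164+108+102 = 913 → 03 91.
Outer input = (K'⊕opad) ∥ inner = d4 5c 5c ∥ 03 91.
Outer hash (tag): sum = 212+92+92+3+145 = 544 → 02 20.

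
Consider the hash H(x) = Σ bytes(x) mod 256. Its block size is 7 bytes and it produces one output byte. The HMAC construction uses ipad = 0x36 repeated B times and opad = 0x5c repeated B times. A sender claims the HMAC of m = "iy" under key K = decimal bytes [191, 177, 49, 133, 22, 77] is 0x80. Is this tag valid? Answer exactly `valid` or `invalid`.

Key decimal bytes [191, 177, 49, 133, 22, 77] = bf b1 31 85 16 4d is 6 bytes ≤ B = 7; zero-pad to 7 bytes: K' = bf b1 31 85 16 4d 00.
K' ⊕ ipad = 89 87 07 b3 20 7b 36; K' ⊕ opad = e3 ed 6d d9 4a 11 5c.
Inner hash: sum = 137+135+7+179+32+123+54+105+121 = 893; mod 256 = 125 → 7d.
Outer hash (recomputed tag): sum = 227+237+109+217+74+17+92+125 = 1098; mod 256 = 74 → 4a.
Recomputed tag = 4a; claimed = 80 → mismatch.

invalid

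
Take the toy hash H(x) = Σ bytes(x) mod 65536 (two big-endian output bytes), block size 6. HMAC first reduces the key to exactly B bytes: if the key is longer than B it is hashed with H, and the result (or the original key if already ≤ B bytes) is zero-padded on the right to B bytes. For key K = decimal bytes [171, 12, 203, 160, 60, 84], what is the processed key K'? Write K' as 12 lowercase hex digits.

ab0ccba03c54

Key decimal bytes [171, 12, 203, 160, 60, 84] = ab 0c cb a0 3c 54 is exactly B = 6 bytes: K' = ab 0c cb a0 3c 54.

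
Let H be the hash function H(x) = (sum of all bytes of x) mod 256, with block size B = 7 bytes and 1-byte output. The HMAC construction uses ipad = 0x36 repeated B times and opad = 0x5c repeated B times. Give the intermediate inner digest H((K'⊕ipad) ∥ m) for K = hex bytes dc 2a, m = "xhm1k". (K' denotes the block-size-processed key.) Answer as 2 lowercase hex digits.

Key hex bytes dc 2a is 2 bytes ≤ B = 7; zero-pad to 7 bytes: K' = dc 2a 00 00 00 00 00.
K' ⊕ ipad = ea 1c 36 36 36 36 36.
Inner input = ea 1c 36 36 36 36 36 ∥ 78 68 6d 31 6b.
Inner hash: sum = 234+28+54+54+54+54+54+120+104+109+49+107 = 1021; mod 256 = 253 → fd.

fd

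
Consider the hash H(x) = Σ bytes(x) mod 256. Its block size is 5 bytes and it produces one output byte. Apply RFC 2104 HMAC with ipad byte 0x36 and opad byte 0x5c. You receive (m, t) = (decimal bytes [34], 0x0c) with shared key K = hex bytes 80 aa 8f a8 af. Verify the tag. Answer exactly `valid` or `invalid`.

Key hex bytes 80 aa 8f a8 af is exactly B = 5 bytes: K' = 80 aa 8f a8 af.
K' ⊕ ipad = b6 9c b9 9e 99; K' ⊕ opad = dc f6 d3 f4 f3.
Inner hash: sum = 182+156+185+158+153+34 = 868; mod 256 = 100 → 64.
Outer hash (recomputed tag): sum = 220+246+211+244+243+100 = 1264; mod 256 = 240 → f0.
Recomputed tag = f0; claimed = 0c → mismatch.

invalid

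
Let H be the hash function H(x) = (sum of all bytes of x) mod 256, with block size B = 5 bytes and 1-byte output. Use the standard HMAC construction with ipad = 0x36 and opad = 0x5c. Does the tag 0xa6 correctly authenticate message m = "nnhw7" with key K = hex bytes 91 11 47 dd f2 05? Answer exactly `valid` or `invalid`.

valid

Key hex bytes 91 11 47 dd f2 05 is 6 bytes > B = 5, so hash it first: H(key) = bd, then zero-pad to 5 bytes: K' = bd 00 00 00 00.
K' ⊕ ipad = 8b 36 36 36 36; K' ⊕ opad = e1 5c 5c 5c 5c.
Inner hash: sum = 139+54+54+54+54+110+110+104+119+55 = 853; mod 256 = 85 → 55.
Outer hash (recomputed tag): sum = 225+92+92+92+92+85 = 678; mod 256 = 166 → a6.
Recomputed tag = a6; claimed = a6 → match.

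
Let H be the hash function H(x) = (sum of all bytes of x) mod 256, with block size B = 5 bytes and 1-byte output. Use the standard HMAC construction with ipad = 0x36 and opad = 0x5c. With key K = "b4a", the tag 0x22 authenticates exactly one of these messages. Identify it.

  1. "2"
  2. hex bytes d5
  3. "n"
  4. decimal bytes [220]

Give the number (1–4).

Key "b4a" = 62 34 61 is 3 bytes ≤ B = 5; zero-pad to 5 bytes: K' = 62 34 61 00 00.
K' ⊕ ipad = 54 02 57 36 36; K' ⊕ opad = 3e 68 3d 5c 5c.
m1: inner = H(54 02 57 36 36 32) = 4b; tag = H(3e 68 3d 5c 5c 4b) = e6
m2: inner = H(54 02 57 36 36 d5) = ee; tag = H(3e 68 3d 5c 5c ee) = 89
m3: inner = H(54 02 57 36 36 6e) = 87; tag = H(3e 68 3d 5c 5c 87) = 22 ← matches
m4: inner = H(54 02 57 36 36 dc) = f5; tag = H(3e 68 3d 5c 5c f5) = 90

3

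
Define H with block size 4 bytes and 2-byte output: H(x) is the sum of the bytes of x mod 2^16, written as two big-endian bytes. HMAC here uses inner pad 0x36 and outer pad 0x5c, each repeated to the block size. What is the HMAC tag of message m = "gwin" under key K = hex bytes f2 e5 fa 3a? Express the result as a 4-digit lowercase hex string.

029b

Key hex bytes f2 e5 fa 3a is exactly B = 4 bytes: K' = f2 e5 fa 3a.
K' ⊕ ipad = c4 d3 cc 0c.  K' ⊕ opad = ae b9 a6 66.
Inner input = (K'⊕ipad) ∥ m = c4 d3 cc 0c ∥ 67 77 69 6e.
Inner hash: sum = 196+211+204+12+103+119+105+110 = 1060 → 04 24.
Outer input = (K'⊕opad) ∥ inner = ae b9 a6 66 ∥ 04 24.
Outer hash (tag): sum = 174+185+166+102+4+36 = 667 → 02 9b.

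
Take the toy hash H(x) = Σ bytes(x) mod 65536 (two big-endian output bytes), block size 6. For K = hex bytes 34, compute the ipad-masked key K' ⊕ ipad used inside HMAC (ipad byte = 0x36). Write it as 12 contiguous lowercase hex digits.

Key hex bytes 34 is 1 byte ≤ B = 6; zero-pad to 6 bytes: K' = 34 00 00 00 00 00.
XOR each byte with 0x36: 34⊕36=02, 00⊕36=36, 00⊕36=36, 00⊕36=36, 00⊕36=36, 00⊕36=36.

023636363636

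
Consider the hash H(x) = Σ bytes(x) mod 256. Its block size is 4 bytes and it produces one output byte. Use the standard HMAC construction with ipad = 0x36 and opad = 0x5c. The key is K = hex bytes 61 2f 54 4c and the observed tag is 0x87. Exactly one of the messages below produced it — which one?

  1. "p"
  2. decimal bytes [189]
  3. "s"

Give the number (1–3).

3

Key hex bytes 61 2f 54 4c is exactly B = 4 bytes: K' = 61 2f 54 4c.
K' ⊕ ipad = 57 19 62 7a; K' ⊕ opad = 3d 73 08 10.
m1: inner = H(57 19 62 7a 70) = bc; tag = H(3d 73 08 10 bc) = 84
m2: inner = H(57 19 62 7a bd) = 09; tag = H(3d 73 08 10 09) = d1
m3: inner = H(57 19 62 7a 73) = bf; tag = H(3d 73 08 10 bf) = 87 ← matches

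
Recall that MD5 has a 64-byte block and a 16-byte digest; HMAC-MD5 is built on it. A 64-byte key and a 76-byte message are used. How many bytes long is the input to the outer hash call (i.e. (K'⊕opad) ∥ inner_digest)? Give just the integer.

80

Key is 64 ≤ 64 bytes, zero-padded: |K'| = 64.
Outer input = (K'⊕opad) ∥ H(inner) → 64 + 16 = 80 bytes.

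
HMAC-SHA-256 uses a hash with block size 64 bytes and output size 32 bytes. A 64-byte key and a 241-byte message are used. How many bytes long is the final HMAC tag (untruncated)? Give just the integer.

32

The tag is one SHA-256 digest: 32 bytes.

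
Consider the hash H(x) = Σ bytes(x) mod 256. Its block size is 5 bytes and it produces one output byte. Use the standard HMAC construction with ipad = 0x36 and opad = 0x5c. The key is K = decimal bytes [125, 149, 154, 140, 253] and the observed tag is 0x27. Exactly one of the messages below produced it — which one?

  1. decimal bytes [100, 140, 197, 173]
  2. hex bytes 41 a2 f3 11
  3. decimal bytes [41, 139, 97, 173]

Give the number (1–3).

2

Key decimal bytes [125, 149, 154, 140, 253] = 7d 95 9a 8c fd is exactly B = 5 bytes: K' = 7d 95 9a 8c fd.
K' ⊕ ipad = 4b a3 ac ba cb; K' ⊕ opad = 21 c9 c6 d0 a1.
m1: inner = H(4b a3 ac ba cb 64 8c c5 ad) = 81; tag = H(21 c9 c6 d0 a1 81) = a2
m2: inner = H(4b a3 ac ba cb 41 a2 f3 11) = 06; tag = H(21 c9 c6 d0 a1 06) = 27 ← matches
m3: inner = H(4b a3 ac ba cb 29 8b 61 ad) = e1; tag = H(21 c9 c6 d0 a1 e1) = 02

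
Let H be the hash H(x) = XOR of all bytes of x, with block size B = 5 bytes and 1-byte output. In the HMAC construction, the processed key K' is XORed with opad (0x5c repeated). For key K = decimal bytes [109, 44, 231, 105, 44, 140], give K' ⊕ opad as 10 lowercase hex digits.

Key decimal bytes [109, 44, 231, 105, 44, 140] = 6d 2c e7 69 2c 8c is 6 bytes > B = 5, so hash it first: H(key) = 6f, then zero-pad to 5 bytes: K' = 6f 00 00 00 00.
XOR each byte with 0x5c: 6f⊕5c=33, 00⊕5c=5c, 00⊕5c=5c, 00⊕5c=5c, 00⊕5c=5c.

335c5c5c5c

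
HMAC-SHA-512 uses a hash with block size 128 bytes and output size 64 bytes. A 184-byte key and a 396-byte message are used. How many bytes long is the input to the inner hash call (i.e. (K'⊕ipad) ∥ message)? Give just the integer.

524

Key is 184 > 128 bytes, so it is hashed to 64 bytes then zero-padded to 128: |K'| = 128.
Inner input = (K'⊕ipad) ∥ m → 128 + 396 = 524 bytes.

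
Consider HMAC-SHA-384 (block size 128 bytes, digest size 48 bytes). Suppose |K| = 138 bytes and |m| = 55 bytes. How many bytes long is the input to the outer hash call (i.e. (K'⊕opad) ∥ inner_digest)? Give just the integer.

176

Key is 138 > 128 bytes, so it is hashed to 48 bytes then zero-padded to 128: |K'| = 128.
Outer input = (K'⊕opad) ∥ H(inner) → 128 + 48 = 176 bytes.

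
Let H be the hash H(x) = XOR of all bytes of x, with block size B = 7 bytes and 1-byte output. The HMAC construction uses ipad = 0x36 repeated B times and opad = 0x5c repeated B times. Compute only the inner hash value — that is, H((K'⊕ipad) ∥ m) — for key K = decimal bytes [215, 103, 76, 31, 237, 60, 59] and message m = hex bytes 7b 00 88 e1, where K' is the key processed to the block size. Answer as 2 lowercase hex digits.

2d

Key decimal bytes [215, 103, 76, 31, 237, 60, 59] = d7 67 4c 1f ed 3c 3b is exactly B = 7 bytes: K' = d7 67 4c 1f ed 3c 3b.
K' ⊕ ipad = e1 51 7a 29 db 0a 0d.
Inner input = e1 51 7a 29 db 0a 0d ∥ 7b 00 88 e1.
Inner hash: XOR e1⊕51⊕7a⊕29⊕db⊕0a⊕0d⊕7b⊕00⊕88⊕e1 = 2d.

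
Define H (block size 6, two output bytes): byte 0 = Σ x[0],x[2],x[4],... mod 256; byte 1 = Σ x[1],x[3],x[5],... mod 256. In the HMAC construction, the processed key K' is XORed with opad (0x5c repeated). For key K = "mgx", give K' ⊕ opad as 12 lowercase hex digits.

Key "mgx" = 6d 67 78 is 3 bytes ≤ B = 6; zero-pad to 6 bytes: K' = 6d 67 78 00 00 00.
XOR each byte with 0x5c: 6d⊕5c=31, 67⊕5c=3b, 78⊕5c=24, 00⊕5c=5c, 00⊕5c=5c, 00⊕5c=5c.

313b245c5c5c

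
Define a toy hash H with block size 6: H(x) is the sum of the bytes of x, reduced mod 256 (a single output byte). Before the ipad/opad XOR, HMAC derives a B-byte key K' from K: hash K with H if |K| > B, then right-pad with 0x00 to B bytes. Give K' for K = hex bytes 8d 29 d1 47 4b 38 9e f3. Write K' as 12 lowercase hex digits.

e20000000000

|K| = 8 > B = 6, so first hash the key.
H(K): sum = 141+41+209+71+75+56+158+243 = 994; mod 256 = 226 → e2.
Zero-pad H(K) = e2 to 6 bytes: K' = e2 00 00 00 00 00.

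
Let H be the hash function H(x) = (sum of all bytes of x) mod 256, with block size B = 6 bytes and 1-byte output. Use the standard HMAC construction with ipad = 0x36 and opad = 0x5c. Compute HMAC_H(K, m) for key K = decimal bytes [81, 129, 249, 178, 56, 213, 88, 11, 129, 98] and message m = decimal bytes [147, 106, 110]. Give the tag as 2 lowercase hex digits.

b7

Key decimal bytes [81, 129, 249, 178, 56, 213, 88, 11, 129, 98] = 51 81 f9 b2 38 d5 58 0b 81 62 is 10 bytes > B = 6, so hash it first: H(key) = d0, then zero-pad to 6 bytes: K' = d0 00 00 00 00 00.
K' ⊕ ipad = e6 36 36 36 36 36.  K' ⊕ opad = 8c 5c 5c 5c 5c 5c.
Inner input = (K'⊕ipad) ∥ m = e6 36 36 36 36 36 ∥ 93 6a 6e.
Inner hash: sum = 230+54+54+54+54+54+147+106+110 = 863; mod 256 = 95 → 5f.
Outer input = (K'⊕opad) ∥ inner = 8c 5c 5c 5c 5c 5c ∥ 5f.
Outer hash (tag): sum = 140+92+92+92+92+92+95 = 695; mod 256 = 183 → b7.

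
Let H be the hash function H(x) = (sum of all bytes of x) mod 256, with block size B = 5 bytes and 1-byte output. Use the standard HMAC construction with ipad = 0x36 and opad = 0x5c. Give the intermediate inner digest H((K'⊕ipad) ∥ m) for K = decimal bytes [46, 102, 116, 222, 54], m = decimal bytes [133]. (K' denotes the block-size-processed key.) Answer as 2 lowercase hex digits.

17

Key decimal bytes [46, 102, 116, 222, 54] = 2e 66 74 de 36 is exactly B = 5 bytes: K' = 2e 66 74 de 36.
K' ⊕ ipad = 18 50 42 e8 00.
Inner input = 18 50 42 e8 00 ∥ 85.
Inner hash: sum = 24+80+66+232+0+133 = 535; mod 256 = 23 → 17.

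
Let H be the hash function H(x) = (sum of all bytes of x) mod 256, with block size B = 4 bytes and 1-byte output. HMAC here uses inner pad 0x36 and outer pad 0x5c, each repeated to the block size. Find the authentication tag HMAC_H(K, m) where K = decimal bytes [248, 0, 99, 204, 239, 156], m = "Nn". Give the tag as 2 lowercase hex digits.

e4

Key decimal bytes [248, 0, 99, 204, 239, 156] = f8 00 63 cc ef 9c is 6 bytes > B = 4, so hash it first: H(key) = b2, then zero-pad to 4 bytes: K' = b2 00 00 00.
K' ⊕ ipad = 84 36 36 36.  K' ⊕ opad = ee 5c 5c 5c.
Inner input = (K'⊕ipad) ∥ m = 84 36 36 36 ∥ 4e 6e.
Inner hash: sum = 132+54+54+54+78+110 = 482; mod 256 = 226 → e2.
Outer input = (K'⊕opad) ∥ inner = ee 5c 5c 5c ∥ e2.
Outer hash (tag): sum = 238+92+92+92+226 = 740; mod 256 = 228 → e4.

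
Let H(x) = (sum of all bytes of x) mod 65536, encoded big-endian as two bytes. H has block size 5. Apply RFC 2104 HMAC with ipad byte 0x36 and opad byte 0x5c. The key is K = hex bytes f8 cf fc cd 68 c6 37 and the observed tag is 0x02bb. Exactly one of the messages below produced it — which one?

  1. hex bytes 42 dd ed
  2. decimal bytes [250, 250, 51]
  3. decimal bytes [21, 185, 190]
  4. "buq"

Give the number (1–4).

Key hex bytes f8 cf fc cd 68 c6 37 is 7 bytes > B = 5, so hash it first: H(key) = 04 f5, then zero-pad to 5 bytes: K' = 04 f5 00 00 00.
K' ⊕ ipad = 32 c3 36 36 36; K' ⊕ opad = 58 a9 5c 5c 5c.
m1: inner = H(32 c3 36 36 36 42 dd ed) = 03 a3; tag = H(58 a9 5c 5c 5c 03 a3) = 02bb ← matches
m2: inner = H(32 c3 36 36 36 fa fa 33) = 03 be; tag = H(58 a9 5c 5c 5c 03 be) = 02d6
m3: inner = H(32 c3 36 36 36 15 b9 be) = 03 23; tag = H(58 a9 5c 5c 5c 03 23) = 023b
m4: inner = H(32 c3 36 36 36 62 75 71) = 02 df; tag = H(58 a9 5c 5c 5c 02 df) = 02f6

1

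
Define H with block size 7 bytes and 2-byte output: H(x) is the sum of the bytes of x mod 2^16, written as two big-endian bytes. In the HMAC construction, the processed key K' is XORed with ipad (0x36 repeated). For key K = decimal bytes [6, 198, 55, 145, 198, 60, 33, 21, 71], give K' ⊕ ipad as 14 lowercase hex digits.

Key decimal bytes [6, 198, 55, 145, 198, 60, 33, 21, 71] = 06 c6 37 91 c6 3c 21 15 47 is 9 bytes > B = 7, so hash it first: H(key) = 03 13, then zero-pad to 7 bytes: K' = 03 13 00 00 00 00 00.
XOR each byte with 0x36: 03⊕36=35, 13⊕36=25, 00⊕36=36, 00⊕36=36, 00⊕36=36, 00⊕36=36, 00⊕36=36.

35253636363636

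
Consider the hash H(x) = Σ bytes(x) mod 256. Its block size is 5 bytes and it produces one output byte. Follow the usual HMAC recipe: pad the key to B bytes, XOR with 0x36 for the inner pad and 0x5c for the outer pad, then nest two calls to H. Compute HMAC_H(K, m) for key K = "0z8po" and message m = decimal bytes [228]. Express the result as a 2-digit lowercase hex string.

Key "0z8po" = 30 7a 38 70 6f is exactly B = 5 bytes: K' = 30 7a 38 70 6f.
K' ⊕ ipad = 06 4c 0e 46 59.  K' ⊕ opad = 6c 26 64 2c 33.
Inner input = (K'⊕ipad) ∥ m = 06 4c 0e 46 59 ∥ e4.
Inner hash: sum = 6+76+14+70+89+228 = 483; mod 256 = 227 → e3.
Outer input = (K'⊕opad) ∥ inner = 6c 26 64 2c 33 ∥ e3.
Outer hash (tag): sum = 108+38+100+44+51+227 = 568; mod 256 = 56 → 38.

38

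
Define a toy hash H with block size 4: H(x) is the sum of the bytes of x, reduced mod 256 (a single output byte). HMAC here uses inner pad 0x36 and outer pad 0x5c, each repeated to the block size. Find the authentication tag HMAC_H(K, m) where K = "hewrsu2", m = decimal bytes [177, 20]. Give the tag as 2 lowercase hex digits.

ed

Key "hewrsu2" = 68 65 77 72 73 75 32 is 7 bytes > B = 4, so hash it first: H(key) = d0, then zero-pad to 4 bytes: K' = d0 00 00 00.
K' ⊕ ipad = e6 36 36 36.  K' ⊕ opad = 8c 5c 5c 5c.
Inner input = (K'⊕ipad) ∥ m = e6 36 36 36 ∥ b1 14.
Inner hash: sum = 230+54+54+54+177+20 = 589; mod 256 = 77 → 4d.
Outer input = (K'⊕opad) ∥ inner = 8c 5c 5c 5c ∥ 4d.
Outer hash (tag): sum = 140+92+92+92+77 = 493; mod 256 = 237 → ed.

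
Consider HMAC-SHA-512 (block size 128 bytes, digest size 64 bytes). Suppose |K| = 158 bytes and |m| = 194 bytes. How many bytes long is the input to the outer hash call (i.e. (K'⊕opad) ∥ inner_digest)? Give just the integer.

Key is 158 > 128 bytes, so it is hashed to 64 bytes then zero-padded to 128: |K'| = 128.
Outer input = (K'⊕opad) ∥ H(inner) → 128 + 64 = 192 bytes.

192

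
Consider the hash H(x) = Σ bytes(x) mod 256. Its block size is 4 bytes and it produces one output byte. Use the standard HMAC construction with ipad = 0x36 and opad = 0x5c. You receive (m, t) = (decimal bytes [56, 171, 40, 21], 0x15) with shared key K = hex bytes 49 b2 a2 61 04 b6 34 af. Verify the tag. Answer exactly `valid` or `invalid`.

invalid

Key hex bytes 49 b2 a2 61 04 b6 34 af is 8 bytes > B = 4, so hash it first: H(key) = 9b, then zero-pad to 4 bytes: K' = 9b 00 00 00.
K' ⊕ ipad = ad 36 36 36; K' ⊕ opad = c7 5c 5c 5c.
Inner hash: sum = 173+54+54+54+56+171+40+21 = 623; mod 256 = 111 → 6f.
Outer hash (recomputed tag): sum = 199+92+92+92+111 = 586; mod 256 = 74 → 4a.
Recomputed tag = 4a; claimed = 15 → mismatch.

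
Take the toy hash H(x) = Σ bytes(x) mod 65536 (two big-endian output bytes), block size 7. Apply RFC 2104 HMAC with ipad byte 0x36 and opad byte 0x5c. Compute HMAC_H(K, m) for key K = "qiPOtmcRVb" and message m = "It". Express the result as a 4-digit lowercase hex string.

Key "qiPOtmcRVb" = 71 69 50 4f 74 6d 63 52 56 62 is 10 bytes > B = 7, so hash it first: H(key) = 03 c7, then zero-pad to 7 bytes: K' = 03 c7 00 00 00 00 00.
K' ⊕ ipad = 35 f1 36 36 36 36 36.  K' ⊕ opad = 5f 9b 5c 5c 5c 5c 5c.
Inner input = (K'⊕ipad) ∥ m = 35 f1 36 36 36 36 36 ∥ 49 74.
Inner hash: sum = 53+241+54+54+54+54+54+73+116 = 753 → 02 f1.
Outer input = (K'⊕opad) ∥ inner = 5f 9b 5c 5c 5c 5c 5c ∥ 02 f1.
Outer hash (tag): sum = 95+155+92+92+92+92+92+2+241 = 953 → 03 b9.

03b9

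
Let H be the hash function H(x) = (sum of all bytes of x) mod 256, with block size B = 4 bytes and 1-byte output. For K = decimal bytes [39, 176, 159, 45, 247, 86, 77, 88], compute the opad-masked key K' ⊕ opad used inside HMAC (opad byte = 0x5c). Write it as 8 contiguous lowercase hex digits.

Key decimal bytes [39, 176, 159, 45, 247, 86, 77, 88] = 27 b0 9f 2d f7 56 4d 58 is 8 bytes > B = 4, so hash it first: H(key) = 95, then zero-pad to 4 bytes: K' = 95 00 00 00.
XOR each byte with 0x5c: 95⊕5c=c9, 00⊕5c=5c, 00⊕5c=5c, 00⊕5c=5c.

c95c5c5c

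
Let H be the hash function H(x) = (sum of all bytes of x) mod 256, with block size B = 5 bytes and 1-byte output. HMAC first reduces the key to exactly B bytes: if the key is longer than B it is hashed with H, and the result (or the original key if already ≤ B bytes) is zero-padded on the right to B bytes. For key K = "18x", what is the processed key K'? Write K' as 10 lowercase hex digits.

3138780000

Key "18x" = 31 38 78 is 3 bytes ≤ B = 5; zero-pad to 5 bytes: K' = 31 38 78 00 00.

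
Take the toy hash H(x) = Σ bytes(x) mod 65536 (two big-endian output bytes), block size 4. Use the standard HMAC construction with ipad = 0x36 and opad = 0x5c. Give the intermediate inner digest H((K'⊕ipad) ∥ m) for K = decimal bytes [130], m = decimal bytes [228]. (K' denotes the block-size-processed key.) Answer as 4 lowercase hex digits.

023a

Key decimal bytes [130] = 82 is 1 byte ≤ B = 4; zero-pad to 4 bytes: K' = 82 00 00 00.
K' ⊕ ipad = b4 36 36 36.
Inner input = b4 36 36 36 ∥ e4.
Inner hash: sum = 180+54+54+54+228 = 570 → 02 3a.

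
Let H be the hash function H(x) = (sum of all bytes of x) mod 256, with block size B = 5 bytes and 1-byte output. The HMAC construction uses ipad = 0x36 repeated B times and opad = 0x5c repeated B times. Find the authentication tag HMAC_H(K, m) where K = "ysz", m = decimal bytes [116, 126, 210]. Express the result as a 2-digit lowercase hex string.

Key "ysz" = 79 73 7a is 3 bytes ≤ B = 5; zero-pad to 5 bytes: K' = 79 73 7a 00 00.
K' ⊕ ipad = 4f 45 4c 36 36.  K' ⊕ opad = 25 2f 26 5c 5c.
Inner input = (K'⊕ipad) ∥ m = 4f 45 4c 36 36 ∥ 74 7e d2.
Inner hash: sum = 79+69+76+54+54+116+126+210 = 784; mod 256 = 16 → 10.
Outer input = (K'⊕opad) ∥ inner = 25 2f 26 5c 5c ∥ 10.
Outer hash (tag): sum = 37+47+38+92+92+16 = 322; mod 256 = 66 → 42.

42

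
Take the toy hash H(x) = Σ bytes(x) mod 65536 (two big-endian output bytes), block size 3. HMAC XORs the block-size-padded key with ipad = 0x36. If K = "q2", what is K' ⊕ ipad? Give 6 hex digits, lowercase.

470436

Key "q2" = 71 32 is 2 bytes ≤ B = 3; zero-pad to 3 bytes: K' = 71 32 00.
XOR each byte with 0x36: 71⊕36=47, 32⊕36=04, 00⊕36=36.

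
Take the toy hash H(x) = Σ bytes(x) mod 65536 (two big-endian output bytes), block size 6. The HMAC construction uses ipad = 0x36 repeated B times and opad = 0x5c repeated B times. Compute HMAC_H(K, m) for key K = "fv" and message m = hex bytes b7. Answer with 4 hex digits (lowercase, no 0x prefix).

Key "fv" = 66 76 is 2 bytes ≤ B = 6; zero-pad to 6 bytes: K' = 66 76 00 00 00 00.
K' ⊕ ipad = 50 40 36 36 36 36.  K' ⊕ opad = 3a 2a 5c 5c 5c 5c.
Inner input = (K'⊕ipad) ∥ m = 50 40 36 36 36 36 ∥ b7.
Inner hash: sum = 80+64+54+54+54+54+183 = 543 → 02 1f.
Outer input = (K'⊕opad) ∥ inner = 3a 2a 5c 5c 5c 5c ∥ 02 1f.
Outer hash (tag): sum = 58+42+92+92+92+92+2+31 = 501 → 01 f5.

01f5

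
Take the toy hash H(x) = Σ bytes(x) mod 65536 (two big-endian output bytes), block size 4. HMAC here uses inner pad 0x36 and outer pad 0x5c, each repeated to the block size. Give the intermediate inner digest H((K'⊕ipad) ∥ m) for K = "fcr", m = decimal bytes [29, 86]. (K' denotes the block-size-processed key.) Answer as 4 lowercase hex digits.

0192

Key "fcr" = 66 63 72 is 3 bytes ≤ B = 4; zero-pad to 4 bytes: K' = 66 63 72 00.
K' ⊕ ipad = 50 55 44 36.
Inner input = 50 55 44 36 ∥ 1d 56.
Inner hash: sum = 80+85+68+54+29+86 = 402 → 01 92.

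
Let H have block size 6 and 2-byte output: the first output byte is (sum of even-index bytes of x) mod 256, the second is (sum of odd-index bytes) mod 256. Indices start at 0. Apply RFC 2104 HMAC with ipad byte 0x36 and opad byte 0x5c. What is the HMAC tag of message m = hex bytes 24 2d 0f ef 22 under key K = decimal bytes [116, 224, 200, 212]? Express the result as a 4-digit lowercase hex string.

e3aa

Key decimal bytes [116, 224, 200, 212] = 74 e0 c8 d4 is 4 bytes ≤ B = 6; zero-pad to 6 bytes: K' = 74 e0 c8 d4 00 00.
K' ⊕ ipad = 42 d6 fe e2 36 36.  K' ⊕ opad = 28 bc 94 88 5c 5c.
Inner input = (K'⊕ipad) ∥ m = 42 d6 fe e2 36 36 ∥ 24 2d 0f ef 22.
Inner hash: even-index sum = 459 mod 256 = 203; odd-index sum = 778 mod 256 = 10 → cb 0a.
Outer input = (K'⊕opad) ∥ inner = 28 bc 94 88 5c 5c ∥ cb 0a.
Outer hash (tag): even-index sum = 483 mod 256 = 227; odd-index sum = 426 mod 256 = 170 → e3 aa.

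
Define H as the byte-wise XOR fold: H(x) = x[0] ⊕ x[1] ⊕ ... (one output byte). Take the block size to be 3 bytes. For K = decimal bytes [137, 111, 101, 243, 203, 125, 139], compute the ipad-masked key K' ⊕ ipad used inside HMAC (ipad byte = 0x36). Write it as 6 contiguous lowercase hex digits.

Key decimal bytes [137, 111, 101, 243, 203, 125, 139] = 89 6f 65 f3 cb 7d 8b is 7 bytes > B = 3, so hash it first: H(key) = 4d, then zero-pad to 3 bytes: K' = 4d 00 00.
XOR each byte with 0x36: 4d⊕36=7b, 00⊕36=36, 00⊕36=36.

7b3636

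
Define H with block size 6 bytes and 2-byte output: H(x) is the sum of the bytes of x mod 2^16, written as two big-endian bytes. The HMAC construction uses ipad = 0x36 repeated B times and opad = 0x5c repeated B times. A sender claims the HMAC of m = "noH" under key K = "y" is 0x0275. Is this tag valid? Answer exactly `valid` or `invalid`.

Key "y" = 79 is 1 byte ≤ B = 6; zero-pad to 6 bytes: K' = 79 00 00 00 00 00.
K' ⊕ ipad = 4f 36 36 36 36 36; K' ⊕ opad = 25 5c 5c 5c 5c 5c.
Inner hash: sum = 79+54+54+54+54+54+110+111+72 = 642 → 02 82.
Outer hash (recomputed tag): sum = 37+92+92+92+92+92+2+130 = 629 → 02 75.
Recomputed tag = 0275; claimed = 0275 → match.

valid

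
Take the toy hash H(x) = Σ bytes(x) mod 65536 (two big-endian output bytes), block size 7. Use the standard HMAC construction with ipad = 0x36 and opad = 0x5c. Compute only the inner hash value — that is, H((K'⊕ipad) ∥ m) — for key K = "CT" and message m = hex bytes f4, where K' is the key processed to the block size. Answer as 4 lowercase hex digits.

02d9

Key "CT" = 43 54 is 2 bytes ≤ B = 7; zero-pad to 7 bytes: K' = 43 54 00 00 00 00 00.
K' ⊕ ipad = 75 62 36 36 36 36 36.
Inner input = 75 62 36 36 36 36 36 ∥ f4.
Inner hash: sum = 117+98+54+54+54+54+54+244 = 729 → 02 d9.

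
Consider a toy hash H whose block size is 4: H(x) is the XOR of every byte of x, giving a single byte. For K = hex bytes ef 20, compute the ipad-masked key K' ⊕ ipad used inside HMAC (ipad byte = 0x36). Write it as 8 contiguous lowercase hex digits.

Key hex bytes ef 20 is 2 bytes ≤ B = 4; zero-pad to 4 bytes: K' = ef 20 00 00.
XOR each byte with 0x36: ef⊕36=d9, 20⊕36=16, 00⊕36=36, 00⊕36=36.

d9163636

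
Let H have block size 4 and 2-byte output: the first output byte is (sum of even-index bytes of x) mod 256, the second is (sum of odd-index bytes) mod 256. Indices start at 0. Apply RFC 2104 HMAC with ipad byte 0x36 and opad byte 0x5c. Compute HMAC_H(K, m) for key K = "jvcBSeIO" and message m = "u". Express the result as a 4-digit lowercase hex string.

9b1c

Key "jvcBSeIO" = 6a 76 63 42 53 65 49 4f is 8 bytes > B = 4, so hash it first: H(key) = 69 6c, then zero-pad to 4 bytes: K' = 69 6c 00 00.
K' ⊕ ipad = 5f 5a 36 36.  K' ⊕ opad = 35 30 5c 5c.
Inner input = (K'⊕ipad) ∥ m = 5f 5a 36 36 ∥ 75.
Inner hash: even-index sum = 266 mod 256 = 10; odd-index sum = 144 mod 256 = 144 → 0a 90.
Outer input = (K'⊕opad) ∥ inner = 35 30 5c 5c ∥ 0a 90.
Outer hash (tag): even-index sum = 155 mod 256 = 155; odd-index sum = 284 mod 256 = 28 → 9b 1c.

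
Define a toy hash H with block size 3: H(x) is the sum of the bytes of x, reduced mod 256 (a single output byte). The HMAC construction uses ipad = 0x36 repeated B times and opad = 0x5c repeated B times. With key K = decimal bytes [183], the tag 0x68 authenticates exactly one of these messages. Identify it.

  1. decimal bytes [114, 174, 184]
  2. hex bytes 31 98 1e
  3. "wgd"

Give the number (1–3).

1

Key decimal bytes [183] = b7 is 1 byte ≤ B = 3; zero-pad to 3 bytes: K' = b7 00 00.
K' ⊕ ipad = 81 36 36; K' ⊕ opad = eb 5c 5c.
m1: inner = H(81 36 36 72 ae b8) = c5; tag = H(eb 5c 5c c5) = 68 ← matches
m2: inner = H(81 36 36 31 98 1e) = d4; tag = H(eb 5c 5c d4) = 77
m3: inner = H(81 36 36 77 67 64) = 2f; tag = H(eb 5c 5c 2f) = d2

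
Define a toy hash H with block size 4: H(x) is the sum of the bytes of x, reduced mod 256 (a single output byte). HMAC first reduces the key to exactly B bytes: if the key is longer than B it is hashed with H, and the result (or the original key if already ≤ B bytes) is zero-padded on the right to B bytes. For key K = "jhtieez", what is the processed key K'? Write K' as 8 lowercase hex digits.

|K| = 7 > B = 4, so first hash the key.
H(K): sum = 106+104+116+105+101+101+122 = 755; mod 256 = 243 → f3.
Zero-pad H(K) = f3 to 4 bytes: K' = f3 00 00 00.

f3000000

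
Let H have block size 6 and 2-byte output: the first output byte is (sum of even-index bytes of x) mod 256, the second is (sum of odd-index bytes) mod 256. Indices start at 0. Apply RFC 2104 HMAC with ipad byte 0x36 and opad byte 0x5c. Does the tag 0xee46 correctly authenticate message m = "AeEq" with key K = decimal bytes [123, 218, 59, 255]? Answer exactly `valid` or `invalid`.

Key decimal bytes [123, 218, 59, 255] = 7b da 3b ff is 4 bytes ≤ B = 6; zero-pad to 6 bytes: K' = 7b da 3b ff 00 00.
K' ⊕ ipad = 4d ec 0d c9 36 36; K' ⊕ opad = 27 86 67 a3 5c 5c.
Inner hash: even-index sum = 278 mod 256 = 22; odd-index sum = 705 mod 256 = 193 → 16 c1.
Outer hash (recomputed tag): even-index sum = 256 mod 256 = 0; odd-index sum = 582 mod 256 = 70 → 00 46.
Recomputed tag = 0046; claimed = ee46 → mismatch.

invalid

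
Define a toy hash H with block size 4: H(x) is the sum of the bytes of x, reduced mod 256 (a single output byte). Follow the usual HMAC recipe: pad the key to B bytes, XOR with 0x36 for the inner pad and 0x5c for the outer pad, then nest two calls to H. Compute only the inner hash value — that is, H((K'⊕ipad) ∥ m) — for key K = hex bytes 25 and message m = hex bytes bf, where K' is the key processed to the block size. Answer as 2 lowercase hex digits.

Key hex bytes 25 is 1 byte ≤ B = 4; zero-pad to 4 bytes: K' = 25 00 00 00.
K' ⊕ ipad = 13 36 36 36.
Inner input = 13 36 36 36 ∥ bf.
Inner hash: sum = 19+54+54+54+191 = 372; mod 256 = 116 → 74.

74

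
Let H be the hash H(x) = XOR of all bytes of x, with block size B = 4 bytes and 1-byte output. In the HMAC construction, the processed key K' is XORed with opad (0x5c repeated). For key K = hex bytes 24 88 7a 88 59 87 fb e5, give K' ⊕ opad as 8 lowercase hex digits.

c25c5c5c

Key hex bytes 24 88 7a 88 59 87 fb e5 is 8 bytes > B = 4, so hash it first: H(key) = 9e, then zero-pad to 4 bytes: K' = 9e 00 00 00.
XOR each byte with 0x5c: 9e⊕5c=c2, 00⊕5c=5c, 00⊕5c=5c, 00⊕5c=5c.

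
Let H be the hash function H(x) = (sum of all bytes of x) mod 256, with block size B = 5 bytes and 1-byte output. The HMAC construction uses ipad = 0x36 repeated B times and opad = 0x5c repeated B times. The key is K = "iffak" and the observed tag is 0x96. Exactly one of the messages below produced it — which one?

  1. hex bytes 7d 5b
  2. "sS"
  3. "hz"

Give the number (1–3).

2

Key "iffak" = 69 66 66 61 6b is exactly B = 5 bytes: K' = 69 66 66 61 6b.
K' ⊕ ipad = 5f 50 50 57 5d; K' ⊕ opad = 35 3a 3a 3d 37.
m1: inner = H(5f 50 50 57 5d 7d 5b) = 8b; tag = H(35 3a 3a 3d 37 8b) = a8
m2: inner = H(5f 50 50 57 5d 73 53) = 79; tag = H(35 3a 3a 3d 37 79) = 96 ← matches
m3: inner = H(5f 50 50 57 5d 68 7a) = 95; tag = H(35 3a 3a 3d 37 95) = b2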